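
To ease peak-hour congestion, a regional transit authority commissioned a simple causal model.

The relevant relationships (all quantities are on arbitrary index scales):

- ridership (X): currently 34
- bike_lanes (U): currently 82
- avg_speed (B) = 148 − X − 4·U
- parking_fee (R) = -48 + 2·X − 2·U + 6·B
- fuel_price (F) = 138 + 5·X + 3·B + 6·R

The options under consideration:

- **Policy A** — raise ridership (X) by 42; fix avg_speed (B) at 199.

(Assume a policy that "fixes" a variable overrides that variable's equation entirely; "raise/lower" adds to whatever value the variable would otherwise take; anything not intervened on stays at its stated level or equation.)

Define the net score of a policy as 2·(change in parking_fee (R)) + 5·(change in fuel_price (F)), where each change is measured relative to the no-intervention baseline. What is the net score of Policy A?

89229

Baseline:
  X = 34
  U = 82
  B = 148 − 34 − 4·82 = -214
  R = -48 + 2·34 − 2·82 + 6·(-214) = -1428
  F = 138 + 5·34 + 3·(-214) + 6·(-1428) = -8902
Policy A (X + 42, B := 199):
  X = 34 + 42 = 76
  U = 82
  B = 199
  R = -48 + 2·76 − 2·82 + 6·199 = 1134
  F = 138 + 5·76 + 3·199 + 6·1134 = 7919
ΔR = 1134 − (-1428) = 2562; ΔF = 7919 − (-8902) = 16821
Score = 2·2562 + 5·16821 = 89229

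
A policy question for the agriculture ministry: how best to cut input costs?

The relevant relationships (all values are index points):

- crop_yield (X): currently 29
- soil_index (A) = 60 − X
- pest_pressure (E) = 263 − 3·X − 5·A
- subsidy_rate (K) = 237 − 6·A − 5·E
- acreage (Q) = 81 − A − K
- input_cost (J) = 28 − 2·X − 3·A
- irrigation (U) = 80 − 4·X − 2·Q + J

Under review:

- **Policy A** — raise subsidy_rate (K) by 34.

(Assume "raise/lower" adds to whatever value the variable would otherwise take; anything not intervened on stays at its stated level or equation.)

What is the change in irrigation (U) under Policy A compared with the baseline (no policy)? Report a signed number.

Baseline:
  X = 29
  A = 60 − 29 = 31
  E = 263 − 3·29 − 5·31 = 21
  K = 237 − 6·31 − 5·21 = -54
  Q = 81 − 31 − (-54) = 104
  J = 28 − 2·29 − 3·31 = -123
  U = 80 − 4·29 − 2·104 + (-123) = -367
Policy A (K + 34):
  X = 29
  A = 60 − 29 = 31
  E = 263 − 3·29 − 5·31 = 21
  K = 237 − 6·31 − 5·21 (+34 from intervention) = -20
  Q = 81 − 31 − (-20) = 70
  J = 28 − 2·29 − 3·31 = -123
  U = 80 − 4·29 − 2·70 + (-123) = -299
Change in U: -299 − (-367) = 68

68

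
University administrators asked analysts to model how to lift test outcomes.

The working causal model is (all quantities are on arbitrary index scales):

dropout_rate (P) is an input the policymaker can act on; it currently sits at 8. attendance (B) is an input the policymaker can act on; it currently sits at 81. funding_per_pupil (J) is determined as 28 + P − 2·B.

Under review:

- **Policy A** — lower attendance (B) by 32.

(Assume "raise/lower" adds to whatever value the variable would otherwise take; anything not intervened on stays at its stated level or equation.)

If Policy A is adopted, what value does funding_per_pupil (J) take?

-62

Policy A (B − 32):
  P = 8
  B = 81 − 32 = 49
  J = 28 + 8 − 2·49 = -62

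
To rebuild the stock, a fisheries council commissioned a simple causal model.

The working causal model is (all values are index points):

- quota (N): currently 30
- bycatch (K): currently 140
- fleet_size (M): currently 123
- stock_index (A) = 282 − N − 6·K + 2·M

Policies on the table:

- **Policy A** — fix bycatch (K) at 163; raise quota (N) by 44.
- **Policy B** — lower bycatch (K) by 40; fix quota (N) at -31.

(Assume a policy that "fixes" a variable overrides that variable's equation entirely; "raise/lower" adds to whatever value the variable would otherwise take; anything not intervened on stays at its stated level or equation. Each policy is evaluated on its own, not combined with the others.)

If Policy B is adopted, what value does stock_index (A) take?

-41

Policy B (K − 40, N := -31):
  N = -31
  K = 140 − 40 = 100
  M = 123
  A = 282 − (-31) − 6·100 + 2·123 = -41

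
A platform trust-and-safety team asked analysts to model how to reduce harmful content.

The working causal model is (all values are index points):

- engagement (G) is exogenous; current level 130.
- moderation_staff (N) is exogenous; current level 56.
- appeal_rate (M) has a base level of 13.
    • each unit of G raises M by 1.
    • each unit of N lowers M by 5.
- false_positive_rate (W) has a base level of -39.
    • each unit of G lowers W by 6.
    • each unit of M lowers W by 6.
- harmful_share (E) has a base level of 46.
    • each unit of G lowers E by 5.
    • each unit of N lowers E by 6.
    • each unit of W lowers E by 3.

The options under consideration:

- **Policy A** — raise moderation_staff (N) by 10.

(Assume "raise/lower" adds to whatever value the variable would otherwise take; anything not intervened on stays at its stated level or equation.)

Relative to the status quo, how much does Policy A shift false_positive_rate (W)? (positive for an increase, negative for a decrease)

Baseline:
  G = 130
  N = 56
  M = 13 + 130 − 5·56 = -137
  W = -39 − 6·130 − 6·(-137) = 3
Policy A (N + 10):
  G = 130
  N = 56 + 10 = 66
  M = 13 + 130 − 5·66 = -187
  W = -39 − 6·130 − 6·(-187) = 303
Change in W: 303 − 3 = 300

300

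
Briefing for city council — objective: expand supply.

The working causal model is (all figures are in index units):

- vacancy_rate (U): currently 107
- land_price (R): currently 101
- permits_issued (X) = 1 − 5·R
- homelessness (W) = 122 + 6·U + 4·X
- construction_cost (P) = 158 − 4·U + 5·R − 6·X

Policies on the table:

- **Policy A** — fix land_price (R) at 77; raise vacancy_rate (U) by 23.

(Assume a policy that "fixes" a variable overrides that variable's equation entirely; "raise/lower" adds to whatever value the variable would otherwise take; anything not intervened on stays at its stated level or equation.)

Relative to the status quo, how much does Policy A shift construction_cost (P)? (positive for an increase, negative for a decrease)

-932

Baseline:
  U = 107
  R = 101
  X = 1 − 5·101 = -504
  P = 158 − 4·107 + 5·101 − 6·(-504) = 3259
Policy A (R := 77, U + 23):
  U = 107 + 23 = 130
  R = 77
  X = 1 − 5·77 = -384
  P = 158 − 4·130 + 5·77 − 6·(-384) = 2327
Change in P: 2327 − 3259 = -932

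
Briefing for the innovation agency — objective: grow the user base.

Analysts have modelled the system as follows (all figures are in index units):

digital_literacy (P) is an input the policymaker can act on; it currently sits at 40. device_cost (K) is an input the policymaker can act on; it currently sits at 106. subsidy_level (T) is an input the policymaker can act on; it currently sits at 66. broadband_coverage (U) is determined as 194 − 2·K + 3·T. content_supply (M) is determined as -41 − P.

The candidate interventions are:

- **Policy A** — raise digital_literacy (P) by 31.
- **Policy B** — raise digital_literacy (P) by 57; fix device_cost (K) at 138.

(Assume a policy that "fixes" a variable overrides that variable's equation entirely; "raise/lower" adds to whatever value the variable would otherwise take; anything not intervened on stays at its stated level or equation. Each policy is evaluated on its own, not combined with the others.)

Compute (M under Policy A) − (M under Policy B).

26

Policy A (P + 31):
  P = 40 + 31 = 71
  M = -41 − 71 = -112
Policy B (P + 57, K := 138):
  P = 40 + 57 = 97
  M = -41 − 97 = -138
M: -112 − (-138) = 26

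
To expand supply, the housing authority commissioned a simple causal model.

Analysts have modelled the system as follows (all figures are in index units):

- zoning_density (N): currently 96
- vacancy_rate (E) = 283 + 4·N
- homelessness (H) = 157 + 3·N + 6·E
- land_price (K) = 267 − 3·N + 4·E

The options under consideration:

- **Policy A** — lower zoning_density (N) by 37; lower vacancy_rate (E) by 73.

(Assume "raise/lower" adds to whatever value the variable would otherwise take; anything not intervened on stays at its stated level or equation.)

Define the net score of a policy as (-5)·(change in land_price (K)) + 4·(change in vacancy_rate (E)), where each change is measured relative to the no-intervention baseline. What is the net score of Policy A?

Baseline:
  N = 96
  E = 283 + 4·96 = 667
  K = 267 − 3·96 + 4·667 = 2647
Policy A (N − 37, E − 73):
  N = 96 − 37 = 59
  E = 283 + 4·59 (−73 from intervention) = 446
  K = 267 − 3·59 + 4·446 = 1874
ΔK = 1874 − 2647 = -773; ΔE = 446 − 667 = -221
Score = (-5)·(-773) + 4·(-221) = 2981

2981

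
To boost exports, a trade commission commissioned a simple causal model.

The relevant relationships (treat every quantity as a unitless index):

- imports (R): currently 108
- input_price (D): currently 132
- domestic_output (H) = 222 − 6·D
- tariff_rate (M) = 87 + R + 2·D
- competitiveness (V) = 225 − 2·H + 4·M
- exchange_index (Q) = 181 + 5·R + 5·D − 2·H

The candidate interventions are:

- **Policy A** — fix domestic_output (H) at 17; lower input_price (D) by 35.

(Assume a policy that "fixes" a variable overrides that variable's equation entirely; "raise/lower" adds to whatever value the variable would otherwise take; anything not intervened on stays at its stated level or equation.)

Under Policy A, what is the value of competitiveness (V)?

1747

Policy A (H := 17, D − 35):
  R = 108
  D = 132 − 35 = 97
  H = 17
  M = 87 + 108 + 2·97 = 389
  V = 225 − 2·17 + 4·389 = 1747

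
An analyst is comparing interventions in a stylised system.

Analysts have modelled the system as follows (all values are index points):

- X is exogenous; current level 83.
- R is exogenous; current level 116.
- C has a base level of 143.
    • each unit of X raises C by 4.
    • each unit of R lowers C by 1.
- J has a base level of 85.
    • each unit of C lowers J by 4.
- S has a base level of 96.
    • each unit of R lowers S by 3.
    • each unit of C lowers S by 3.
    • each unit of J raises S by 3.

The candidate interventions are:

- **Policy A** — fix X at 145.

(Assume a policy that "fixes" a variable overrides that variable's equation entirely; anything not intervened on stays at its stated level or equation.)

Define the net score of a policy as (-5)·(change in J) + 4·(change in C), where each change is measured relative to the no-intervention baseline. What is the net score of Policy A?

Baseline:
  X = 83
  R = 116
  C = 143 + 4·83 − 116 = 359
  J = 85 − 4·359 = -1351
Policy A (X := 145):
  X = 145
  R = 116
  C = 143 + 4·145 − 116 = 607
  J = 85 − 4·607 = -2343
ΔJ = -2343 − (-1351) = -992; ΔC = 607 − 359 = 248
Score = (-5)·(-992) + 4·248 = 5952

5952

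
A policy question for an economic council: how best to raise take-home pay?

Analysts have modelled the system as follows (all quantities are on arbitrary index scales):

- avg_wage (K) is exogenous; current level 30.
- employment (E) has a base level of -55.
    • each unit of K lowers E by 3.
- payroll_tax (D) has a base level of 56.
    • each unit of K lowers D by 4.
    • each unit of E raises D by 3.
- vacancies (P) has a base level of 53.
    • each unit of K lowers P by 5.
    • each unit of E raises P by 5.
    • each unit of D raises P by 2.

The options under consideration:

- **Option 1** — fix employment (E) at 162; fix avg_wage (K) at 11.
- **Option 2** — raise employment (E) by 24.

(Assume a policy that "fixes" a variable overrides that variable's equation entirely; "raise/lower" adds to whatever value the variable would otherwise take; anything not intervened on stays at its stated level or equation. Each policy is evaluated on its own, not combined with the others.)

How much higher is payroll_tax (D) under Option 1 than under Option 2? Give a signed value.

925

Option 1 (E := 162, K := 11):
  K = 11
  E = 162
  D = 56 − 4·11 + 3·162 = 498
Option 2 (E + 24):
  K = 30
  E = -55 − 3·30 (+24 from intervention) = -121
  D = 56 − 4·30 + 3·(-121) = -427
D: 498 − (-427) = 925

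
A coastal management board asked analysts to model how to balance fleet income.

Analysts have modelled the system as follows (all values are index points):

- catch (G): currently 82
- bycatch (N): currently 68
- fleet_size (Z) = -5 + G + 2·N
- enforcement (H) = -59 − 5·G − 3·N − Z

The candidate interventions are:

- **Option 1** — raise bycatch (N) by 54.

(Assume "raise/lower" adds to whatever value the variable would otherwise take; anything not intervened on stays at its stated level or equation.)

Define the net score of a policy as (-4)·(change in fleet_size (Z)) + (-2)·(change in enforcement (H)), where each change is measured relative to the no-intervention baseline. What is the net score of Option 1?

108

Baseline:
  G = 82
  N = 68
  Z = -5 + 82 + 2·68 = 213
  H = -59 − 5·82 − 3·68 − 213 = -886
Option 1 (N + 54):
  G = 82
  N = 68 + 54 = 122
  Z = -5 + 82 + 2·122 = 321
  H = -59 − 5·82 − 3·122 − 321 = -1156
ΔZ = 321 − 213 = 108; ΔH = -1156 − (-886) = -270
Score = (-4)·108 + (-2)·(-270) = 108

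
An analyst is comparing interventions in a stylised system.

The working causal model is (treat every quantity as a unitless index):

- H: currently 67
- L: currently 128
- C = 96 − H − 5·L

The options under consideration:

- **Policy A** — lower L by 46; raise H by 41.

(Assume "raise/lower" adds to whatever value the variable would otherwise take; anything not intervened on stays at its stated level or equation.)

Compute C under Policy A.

Policy A (L − 46, H + 41):
  H = 67 + 41 = 108
  L = 128 − 46 = 82
  C = 96 − 108 − 5·82 = -422

-422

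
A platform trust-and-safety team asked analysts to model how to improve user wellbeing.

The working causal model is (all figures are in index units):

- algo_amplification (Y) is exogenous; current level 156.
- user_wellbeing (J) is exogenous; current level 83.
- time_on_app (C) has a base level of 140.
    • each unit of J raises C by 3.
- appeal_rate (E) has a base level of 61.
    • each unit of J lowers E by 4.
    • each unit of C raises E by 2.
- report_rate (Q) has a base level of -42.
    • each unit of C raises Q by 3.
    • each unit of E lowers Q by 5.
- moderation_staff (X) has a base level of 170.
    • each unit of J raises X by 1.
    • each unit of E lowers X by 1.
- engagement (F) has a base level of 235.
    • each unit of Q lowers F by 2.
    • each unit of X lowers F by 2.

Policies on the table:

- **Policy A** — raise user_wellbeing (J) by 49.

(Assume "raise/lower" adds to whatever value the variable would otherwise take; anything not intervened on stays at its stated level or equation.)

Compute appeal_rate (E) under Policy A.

605

Policy A (J + 49):
  J = 83 + 49 = 132
  C = 140 + 3·132 = 536
  E = 61 − 4·132 + 2·536 = 605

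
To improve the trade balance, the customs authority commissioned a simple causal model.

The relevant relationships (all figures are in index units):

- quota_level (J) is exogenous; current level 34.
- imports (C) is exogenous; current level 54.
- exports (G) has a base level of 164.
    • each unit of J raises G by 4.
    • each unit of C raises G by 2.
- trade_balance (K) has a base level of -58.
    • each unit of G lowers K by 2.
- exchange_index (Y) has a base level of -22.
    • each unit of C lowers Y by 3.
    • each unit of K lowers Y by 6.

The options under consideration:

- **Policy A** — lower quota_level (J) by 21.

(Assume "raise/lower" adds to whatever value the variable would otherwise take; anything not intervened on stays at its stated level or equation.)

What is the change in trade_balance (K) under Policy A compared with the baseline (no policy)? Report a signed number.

Baseline:
  J = 34
  C = 54
  G = 164 + 4·34 + 2·54 = 408
  K = -58 − 2·408 = -874
Policy A (J − 21):
  J = 34 − 21 = 13
  C = 54
  G = 164 + 4·13 + 2·54 = 324
  K = -58 − 2·324 = -706
Change in K: -706 − (-874) = 168

168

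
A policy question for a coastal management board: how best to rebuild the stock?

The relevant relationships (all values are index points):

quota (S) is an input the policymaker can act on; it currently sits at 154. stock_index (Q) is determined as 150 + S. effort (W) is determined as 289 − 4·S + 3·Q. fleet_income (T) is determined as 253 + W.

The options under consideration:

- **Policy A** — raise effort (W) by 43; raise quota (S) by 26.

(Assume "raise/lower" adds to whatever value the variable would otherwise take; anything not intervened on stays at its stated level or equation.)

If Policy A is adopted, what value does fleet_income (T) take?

855

Policy A (W + 43, S + 26):
  S = 154 + 26 = 180
  Q = 150 + 180 = 330
  W = 289 − 4·180 + 3·330 (+43 from intervention) = 602
  T = 253 + 602 = 855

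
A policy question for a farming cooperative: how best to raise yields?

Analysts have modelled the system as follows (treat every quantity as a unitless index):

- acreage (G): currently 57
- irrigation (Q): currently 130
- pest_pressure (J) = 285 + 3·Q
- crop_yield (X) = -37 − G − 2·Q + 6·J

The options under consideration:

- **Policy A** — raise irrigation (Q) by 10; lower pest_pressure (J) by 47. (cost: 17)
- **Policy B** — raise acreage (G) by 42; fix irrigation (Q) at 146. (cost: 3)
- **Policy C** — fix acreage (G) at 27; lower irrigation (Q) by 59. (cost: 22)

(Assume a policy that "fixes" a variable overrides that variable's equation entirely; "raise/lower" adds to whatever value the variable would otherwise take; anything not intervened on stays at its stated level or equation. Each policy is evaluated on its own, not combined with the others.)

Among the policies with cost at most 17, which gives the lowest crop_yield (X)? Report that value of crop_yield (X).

Policy A (Q + 10, J − 47):
  G = 57
  Q = 130 + 10 = 140
  J = 285 + 3·140 (−47 from intervention) = 658
  X = -37 − 57 − 2·140 + 6·658 = 3574
Policy B (G + 42, Q := 146):
  G = 57 + 42 = 99
  Q = 146
  J = 285 + 3·146 = 723
  X = -37 − 99 − 2·146 + 6·723 = 3910
Comparing — Policy A: X=3574, Policy B: X=3910. Lowest is 3574 (Policy A).

3574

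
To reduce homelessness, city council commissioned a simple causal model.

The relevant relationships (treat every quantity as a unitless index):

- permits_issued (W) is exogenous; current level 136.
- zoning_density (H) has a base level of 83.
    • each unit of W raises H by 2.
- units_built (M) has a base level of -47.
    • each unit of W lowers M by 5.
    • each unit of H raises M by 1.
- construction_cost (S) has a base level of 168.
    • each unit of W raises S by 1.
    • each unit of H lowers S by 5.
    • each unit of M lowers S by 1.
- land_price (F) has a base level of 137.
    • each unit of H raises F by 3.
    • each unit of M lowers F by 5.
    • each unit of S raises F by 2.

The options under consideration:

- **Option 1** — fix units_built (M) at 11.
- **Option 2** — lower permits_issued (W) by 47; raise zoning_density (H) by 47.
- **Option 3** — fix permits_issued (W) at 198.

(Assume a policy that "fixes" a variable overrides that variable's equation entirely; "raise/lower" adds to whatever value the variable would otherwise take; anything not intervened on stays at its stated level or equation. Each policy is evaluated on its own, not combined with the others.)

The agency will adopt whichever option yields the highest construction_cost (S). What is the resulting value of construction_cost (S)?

Option 1 (M := 11):
  W = 136
  H = 83 + 2·136 = 355
  M = 11
  S = 168 + 136 − 5·355 − 11 = -1482
Option 2 (W − 47, H + 47):
  W = 136 − 47 = 89
  H = 83 + 2·89 (+47 from intervention) = 308
  M = -47 − 5·89 + 308 = -184
  S = 168 + 89 − 5·308 − (-184) = -1099
Option 3 (W := 198):
  W = 198
  H = 83 + 2·198 = 479
  M = -47 − 5·198 + 479 = -558
  S = 168 + 198 − 5·479 − (-558) = -1471
Comparing — Option 1: S=-1482, Option 2: S=-1099, Option 3: S=-1471. Highest is -1099 (Option 2).

-1099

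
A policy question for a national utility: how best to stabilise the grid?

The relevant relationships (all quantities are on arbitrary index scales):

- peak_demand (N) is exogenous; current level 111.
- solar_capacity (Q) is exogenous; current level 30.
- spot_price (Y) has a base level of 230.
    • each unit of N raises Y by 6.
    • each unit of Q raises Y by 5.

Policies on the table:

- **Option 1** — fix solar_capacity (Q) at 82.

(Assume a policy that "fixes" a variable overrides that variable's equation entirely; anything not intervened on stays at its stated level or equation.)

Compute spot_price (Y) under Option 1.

Option 1 (Q := 82):
  N = 111
  Q = 82
  Y = 230 + 6·111 + 5·82 = 1306

1306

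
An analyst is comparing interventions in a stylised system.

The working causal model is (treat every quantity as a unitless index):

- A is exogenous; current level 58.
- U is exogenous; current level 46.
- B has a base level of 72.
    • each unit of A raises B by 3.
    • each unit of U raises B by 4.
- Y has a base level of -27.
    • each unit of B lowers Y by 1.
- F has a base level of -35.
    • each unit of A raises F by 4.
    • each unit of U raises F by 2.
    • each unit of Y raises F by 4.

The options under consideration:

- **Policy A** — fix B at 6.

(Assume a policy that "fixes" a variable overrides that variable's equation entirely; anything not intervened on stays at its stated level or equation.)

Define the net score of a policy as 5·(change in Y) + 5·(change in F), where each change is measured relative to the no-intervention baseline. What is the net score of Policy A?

10600

Baseline:
  A = 58
  U = 46
  B = 72 + 3·58 + 4·46 = 430
  Y = -27 − 430 = -457
  F = -35 + 4·58 + 2·46 + 4·(-457) = -1539
Policy A (B := 6):
  A = 58
  U = 46
  B = 6
  Y = -27 − 6 = -33
  F = -35 + 4·58 + 2·46 + 4·(-33) = 157
ΔY = -33 − (-457) = 424; ΔF = 157 − (-1539) = 1696
Score = 5·424 + 5·1696 = 10600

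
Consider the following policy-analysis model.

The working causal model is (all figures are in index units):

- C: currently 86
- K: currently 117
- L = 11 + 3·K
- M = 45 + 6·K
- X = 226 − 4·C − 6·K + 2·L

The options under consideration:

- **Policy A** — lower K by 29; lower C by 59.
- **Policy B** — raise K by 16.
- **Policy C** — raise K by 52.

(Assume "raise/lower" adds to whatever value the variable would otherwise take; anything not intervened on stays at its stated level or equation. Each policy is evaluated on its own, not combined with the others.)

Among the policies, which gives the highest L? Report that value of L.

Policy A (K − 29, C − 59):
  K = 117 − 29 = 88
  L = 11 + 3·88 = 275
Policy B (K + 16):
  K = 117 + 16 = 133
  L = 11 + 3·133 = 410
Policy C (K + 52):
  K = 117 + 52 = 169
  L = 11 + 3·169 = 518
Comparing — Policy A: L=275, Policy B: L=410, Policy C: L=518. Highest is 518 (Policy C).

518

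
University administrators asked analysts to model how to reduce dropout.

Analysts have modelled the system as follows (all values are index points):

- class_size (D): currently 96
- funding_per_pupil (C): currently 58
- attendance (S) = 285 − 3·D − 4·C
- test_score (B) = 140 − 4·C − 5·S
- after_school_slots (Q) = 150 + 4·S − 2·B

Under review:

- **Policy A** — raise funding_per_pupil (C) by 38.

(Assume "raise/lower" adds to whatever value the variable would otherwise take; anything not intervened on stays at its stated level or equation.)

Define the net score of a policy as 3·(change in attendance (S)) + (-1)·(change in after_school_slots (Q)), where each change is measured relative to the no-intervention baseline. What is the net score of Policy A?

Baseline:
  D = 96
  C = 58
  S = 285 − 3·96 − 4·58 = -235
  B = 140 − 4·58 − 5·(-235) = 1083
  Q = 150 + 4·(-235) − 2·1083 = -2956
Policy A (C + 38):
  D = 96
  C = 58 + 38 = 96
  S = 285 − 3·96 − 4·96 = -387
  B = 140 − 4·96 − 5·(-387) = 1691
  Q = 150 + 4·(-387) − 2·1691 = -4780
ΔS = -387 − (-235) = -152; ΔQ = -4780 − (-2956) = -1824
Score = 3·(-152) + (-1)·(-1824) = 1368

1368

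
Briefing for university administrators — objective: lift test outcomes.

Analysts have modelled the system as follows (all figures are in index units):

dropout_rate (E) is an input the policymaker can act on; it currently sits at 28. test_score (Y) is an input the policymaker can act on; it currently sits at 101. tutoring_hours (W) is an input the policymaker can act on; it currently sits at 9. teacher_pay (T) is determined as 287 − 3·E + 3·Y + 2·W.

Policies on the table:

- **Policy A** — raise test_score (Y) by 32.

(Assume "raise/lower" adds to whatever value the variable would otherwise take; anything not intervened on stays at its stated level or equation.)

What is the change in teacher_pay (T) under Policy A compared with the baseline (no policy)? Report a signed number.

Baseline:
  E = 28
  Y = 101
  W = 9
  T = 287 − 3·28 + 3·101 + 2·9 = 524
Policy A (Y + 32):
  E = 28
  Y = 101 + 32 = 133
  W = 9
  T = 287 − 3·28 + 3·133 + 2·9 = 620
Change in T: 620 − 524 = 96

96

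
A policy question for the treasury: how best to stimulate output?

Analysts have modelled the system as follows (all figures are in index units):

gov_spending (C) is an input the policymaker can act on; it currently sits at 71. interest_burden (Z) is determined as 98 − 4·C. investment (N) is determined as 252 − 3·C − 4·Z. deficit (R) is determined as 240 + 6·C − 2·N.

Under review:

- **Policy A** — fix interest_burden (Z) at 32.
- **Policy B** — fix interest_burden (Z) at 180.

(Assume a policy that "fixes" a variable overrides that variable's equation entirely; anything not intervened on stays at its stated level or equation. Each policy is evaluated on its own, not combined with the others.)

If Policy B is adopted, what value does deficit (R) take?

Policy B (Z := 180):
  C = 71
  Z = 180
  N = 252 − 3·71 − 4·180 = -681
  R = 240 + 6·71 − 2·(-681) = 2028

2028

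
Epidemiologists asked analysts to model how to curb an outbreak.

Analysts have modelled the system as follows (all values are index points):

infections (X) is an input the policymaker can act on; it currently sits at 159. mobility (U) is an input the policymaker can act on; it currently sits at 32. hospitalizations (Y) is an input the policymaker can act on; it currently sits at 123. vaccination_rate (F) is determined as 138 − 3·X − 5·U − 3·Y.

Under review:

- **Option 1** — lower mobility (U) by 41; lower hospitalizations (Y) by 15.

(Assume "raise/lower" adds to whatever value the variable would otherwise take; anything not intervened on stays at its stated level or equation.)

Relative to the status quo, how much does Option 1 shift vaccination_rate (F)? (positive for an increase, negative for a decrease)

250

Baseline:
  X = 159
  U = 32
  Y = 123
  F = 138 − 3·159 − 5·32 − 3·123 = -868
Option 1 (U − 41, Y − 15):
  X = 159
  U = 32 − 41 = -9
  Y = 123 − 15 = 108
  F = 138 − 3·159 − 5·(-9) − 3·108 = -618
Change in F: -618 − (-868) = 250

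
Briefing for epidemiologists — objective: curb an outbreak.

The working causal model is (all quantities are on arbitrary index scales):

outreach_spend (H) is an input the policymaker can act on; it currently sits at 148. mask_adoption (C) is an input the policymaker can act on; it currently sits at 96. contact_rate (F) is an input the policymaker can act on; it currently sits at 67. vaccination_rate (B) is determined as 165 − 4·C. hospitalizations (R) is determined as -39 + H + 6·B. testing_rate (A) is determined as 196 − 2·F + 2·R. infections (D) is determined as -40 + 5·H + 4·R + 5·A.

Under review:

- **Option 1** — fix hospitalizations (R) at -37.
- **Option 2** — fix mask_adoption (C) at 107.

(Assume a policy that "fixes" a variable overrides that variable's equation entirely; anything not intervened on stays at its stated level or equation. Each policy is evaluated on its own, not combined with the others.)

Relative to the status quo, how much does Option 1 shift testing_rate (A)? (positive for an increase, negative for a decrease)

Baseline:
  H = 148
  C = 96
  F = 67
  B = 165 − 4·96 = -219
  R = -39 + 148 + 6·(-219) = -1205
  A = 196 − 2·67 + 2·(-1205) = -2348
Option 1 (R := -37):
  H = 148
  C = 96
  F = 67
  B = 165 − 4·96 = -219
  R = -37
  A = 196 − 2·67 + 2·(-37) = -12
Change in A: -12 − (-2348) = 2336

2336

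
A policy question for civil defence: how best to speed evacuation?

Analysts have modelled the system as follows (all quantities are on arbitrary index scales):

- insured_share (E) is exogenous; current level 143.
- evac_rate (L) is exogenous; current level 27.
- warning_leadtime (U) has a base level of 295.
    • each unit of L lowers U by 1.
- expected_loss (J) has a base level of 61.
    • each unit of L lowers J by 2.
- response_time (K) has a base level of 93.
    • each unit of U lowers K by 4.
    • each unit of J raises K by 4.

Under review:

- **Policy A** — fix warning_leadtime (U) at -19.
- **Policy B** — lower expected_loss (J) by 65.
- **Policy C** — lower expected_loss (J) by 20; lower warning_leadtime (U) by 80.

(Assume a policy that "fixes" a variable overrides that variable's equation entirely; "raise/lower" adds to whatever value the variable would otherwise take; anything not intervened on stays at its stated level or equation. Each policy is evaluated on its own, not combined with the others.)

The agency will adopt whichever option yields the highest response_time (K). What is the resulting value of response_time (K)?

Policy A (U := -19):
  L = 27
  U = -19
  J = 61 − 2·27 = 7
  K = 93 − 4·(-19) + 4·7 = 197
Policy B (J − 65):
  L = 27
  U = 295 − 27 = 268
  J = 61 − 2·27 (−65 from intervention) = -58
  K = 93 − 4·268 + 4·(-58) = -1211
Policy C (J − 20, U − 80):
  L = 27
  U = 295 − 27 (−80 from intervention) = 188
  J = 61 − 2·27 (−20 from intervention) = -13
  K = 93 − 4·188 + 4·(-13) = -711
Comparing — Policy A: K=197, Policy B: K=-1211, Policy C: K=-711. Highest is 197 (Policy A).

197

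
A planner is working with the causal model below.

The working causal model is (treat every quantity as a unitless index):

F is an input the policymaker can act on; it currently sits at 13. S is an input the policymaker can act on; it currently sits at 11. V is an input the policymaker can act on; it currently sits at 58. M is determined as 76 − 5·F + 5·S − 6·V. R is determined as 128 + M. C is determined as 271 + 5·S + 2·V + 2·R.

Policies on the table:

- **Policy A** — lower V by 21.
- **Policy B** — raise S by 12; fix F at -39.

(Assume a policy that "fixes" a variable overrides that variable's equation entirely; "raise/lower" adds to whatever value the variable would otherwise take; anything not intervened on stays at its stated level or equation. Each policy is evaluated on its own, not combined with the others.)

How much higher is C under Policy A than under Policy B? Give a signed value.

-490

Policy A (V − 21):
  F = 13
  S = 11
  V = 58 − 21 = 37
  M = 76 − 5·13 + 5·11 − 6·37 = -156
  R = 128 + (-156) = -28
  C = 271 + 5·11 + 2·37 + 2·(-28) = 344
Policy B (S + 12, F := -39):
  F = -39
  S = 11 + 12 = 23
  V = 58
  M = 76 − 5·(-39) + 5·23 − 6·58 = 38
  R = 128 + 38 = 166
  C = 271 + 5·23 + 2·58 + 2·166 = 834
C: 344 − 834 = -490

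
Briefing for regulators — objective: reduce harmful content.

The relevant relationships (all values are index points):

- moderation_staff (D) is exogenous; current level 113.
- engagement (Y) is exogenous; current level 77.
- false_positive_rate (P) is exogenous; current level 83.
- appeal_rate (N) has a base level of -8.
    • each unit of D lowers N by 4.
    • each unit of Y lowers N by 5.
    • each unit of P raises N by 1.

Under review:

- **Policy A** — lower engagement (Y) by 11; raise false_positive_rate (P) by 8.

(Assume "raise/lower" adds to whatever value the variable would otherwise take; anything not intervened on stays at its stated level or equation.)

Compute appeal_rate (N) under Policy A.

Policy A (Y − 11, P + 8):
  D = 113
  Y = 77 − 11 = 66
  P = 83 + 8 = 91
  N = -8 − 4·113 − 5·66 + 91 = -699

-699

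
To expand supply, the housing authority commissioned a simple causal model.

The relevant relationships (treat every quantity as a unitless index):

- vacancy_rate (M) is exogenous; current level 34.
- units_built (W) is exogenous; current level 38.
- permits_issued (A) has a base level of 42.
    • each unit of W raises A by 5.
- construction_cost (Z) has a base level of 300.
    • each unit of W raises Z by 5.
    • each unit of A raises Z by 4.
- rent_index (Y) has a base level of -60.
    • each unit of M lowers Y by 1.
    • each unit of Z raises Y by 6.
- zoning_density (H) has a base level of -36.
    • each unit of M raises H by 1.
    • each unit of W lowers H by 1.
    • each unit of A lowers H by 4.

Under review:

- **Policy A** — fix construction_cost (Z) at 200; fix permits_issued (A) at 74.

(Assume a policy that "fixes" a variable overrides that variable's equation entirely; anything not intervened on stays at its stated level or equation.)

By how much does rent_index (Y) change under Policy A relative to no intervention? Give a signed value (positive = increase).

Baseline:
  M = 34
  W = 38
  A = 42 + 5·38 = 232
  Z = 300 + 5·38 + 4·232 = 1418
  Y = -60 − 34 + 6·1418 = 8414
Policy A (Z := 200, A := 74):
  M = 34
  W = 38
  A = 74
  Z = 200
  Y = -60 − 34 + 6·200 = 1106
Change in Y: 1106 − 8414 = -7308

-7308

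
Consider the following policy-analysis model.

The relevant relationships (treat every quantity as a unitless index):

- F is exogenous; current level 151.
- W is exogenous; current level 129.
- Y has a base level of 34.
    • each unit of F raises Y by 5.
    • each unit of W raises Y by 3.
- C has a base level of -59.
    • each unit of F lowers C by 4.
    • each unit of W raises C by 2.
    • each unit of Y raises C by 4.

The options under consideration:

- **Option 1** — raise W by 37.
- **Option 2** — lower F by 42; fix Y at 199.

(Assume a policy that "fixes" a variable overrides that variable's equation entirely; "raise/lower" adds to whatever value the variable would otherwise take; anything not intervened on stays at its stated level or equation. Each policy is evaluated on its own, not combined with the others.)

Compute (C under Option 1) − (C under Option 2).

4258

Option 1 (W + 37):
  F = 151
  W = 129 + 37 = 166
  Y = 34 + 5·151 + 3·166 = 1287
  C = -59 − 4·151 + 2·166 + 4·1287 = 4817
Option 2 (F − 42, Y := 199):
  F = 151 − 42 = 109
  W = 129
  Y = 199
  C = -59 − 4·109 + 2·129 + 4·199 = 559
C: 4817 − 559 = 4258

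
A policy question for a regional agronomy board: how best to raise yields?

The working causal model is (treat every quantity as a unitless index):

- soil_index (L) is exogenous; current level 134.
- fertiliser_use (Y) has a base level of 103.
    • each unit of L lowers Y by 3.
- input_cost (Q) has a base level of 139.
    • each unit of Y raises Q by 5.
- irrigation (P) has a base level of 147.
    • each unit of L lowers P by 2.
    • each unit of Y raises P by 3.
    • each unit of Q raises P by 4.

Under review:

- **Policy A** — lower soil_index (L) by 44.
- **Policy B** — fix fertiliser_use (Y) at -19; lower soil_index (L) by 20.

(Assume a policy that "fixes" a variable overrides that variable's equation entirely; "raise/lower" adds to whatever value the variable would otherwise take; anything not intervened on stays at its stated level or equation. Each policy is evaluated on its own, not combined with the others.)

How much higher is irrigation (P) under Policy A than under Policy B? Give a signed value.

-3356

Policy A (L − 44):
  L = 134 − 44 = 90
  Y = 103 − 3·90 = -167
  Q = 139 + 5·(-167) = -696
  P = 147 − 2·90 + 3·(-167) + 4·(-696) = -3318
Policy B (Y := -19, L − 20):
  L = 134 − 20 = 114
  Y = -19
  Q = 139 + 5·(-19) = 44
  P = 147 − 2·114 + 3·(-19) + 4·44 = 38
P: -3318 − 38 = -3356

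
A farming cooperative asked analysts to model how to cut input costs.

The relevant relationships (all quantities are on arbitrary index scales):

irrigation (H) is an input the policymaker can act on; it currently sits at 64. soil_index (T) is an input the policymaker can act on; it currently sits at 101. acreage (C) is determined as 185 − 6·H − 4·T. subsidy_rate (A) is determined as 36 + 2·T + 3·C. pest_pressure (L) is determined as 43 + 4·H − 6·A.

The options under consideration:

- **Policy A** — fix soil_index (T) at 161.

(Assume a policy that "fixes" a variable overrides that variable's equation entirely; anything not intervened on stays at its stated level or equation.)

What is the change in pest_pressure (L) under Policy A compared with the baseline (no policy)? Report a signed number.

Baseline:
  H = 64
  T = 101
  C = 185 − 6·64 − 4·101 = -603
  A = 36 + 2·101 + 3·(-603) = -1571
  L = 43 + 4·64 − 6·(-1571) = 9725
Policy A (T := 161):
  H = 64
  T = 161
  C = 185 − 6·64 − 4·161 = -843
  A = 36 + 2·161 + 3·(-843) = -2171
  L = 43 + 4·64 − 6·(-2171) = 13325
Change in L: 13325 − 9725 = 3600

3600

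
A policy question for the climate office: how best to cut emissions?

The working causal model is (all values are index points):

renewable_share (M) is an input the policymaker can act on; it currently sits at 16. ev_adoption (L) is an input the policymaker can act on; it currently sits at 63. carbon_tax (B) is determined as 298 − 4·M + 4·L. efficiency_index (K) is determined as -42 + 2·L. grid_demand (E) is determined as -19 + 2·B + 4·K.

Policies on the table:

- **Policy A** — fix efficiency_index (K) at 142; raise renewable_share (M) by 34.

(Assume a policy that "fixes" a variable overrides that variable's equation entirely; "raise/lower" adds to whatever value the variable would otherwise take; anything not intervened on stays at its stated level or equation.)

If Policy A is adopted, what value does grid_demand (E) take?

Policy A (K := 142, M + 34):
  M = 16 + 34 = 50
  L = 63
  B = 298 − 4·50 + 4·63 = 350
  K = 142
  E = -19 + 2·350 + 4·142 = 1249

1249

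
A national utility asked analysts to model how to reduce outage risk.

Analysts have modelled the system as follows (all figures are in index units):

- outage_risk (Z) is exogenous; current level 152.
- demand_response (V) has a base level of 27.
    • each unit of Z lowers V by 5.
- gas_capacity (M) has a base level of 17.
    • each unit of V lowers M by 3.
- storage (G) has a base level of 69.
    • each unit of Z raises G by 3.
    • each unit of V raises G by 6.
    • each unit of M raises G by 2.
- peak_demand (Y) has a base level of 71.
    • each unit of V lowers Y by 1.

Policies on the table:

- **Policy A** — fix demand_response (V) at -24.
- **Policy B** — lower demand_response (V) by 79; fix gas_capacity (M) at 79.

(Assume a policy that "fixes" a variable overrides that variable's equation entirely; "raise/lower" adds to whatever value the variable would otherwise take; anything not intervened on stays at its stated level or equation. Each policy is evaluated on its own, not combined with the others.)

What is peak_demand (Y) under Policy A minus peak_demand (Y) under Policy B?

Policy A (V := -24):
  Z = 152
  V = -24
  Y = 71 − (-24) = 95
Policy B (V − 79, M := 79):
  Z = 152
  V = 27 − 5·152 (−79 from intervention) = -812
  Y = 71 − (-812) = 883
Y: 95 − 883 = -788

-788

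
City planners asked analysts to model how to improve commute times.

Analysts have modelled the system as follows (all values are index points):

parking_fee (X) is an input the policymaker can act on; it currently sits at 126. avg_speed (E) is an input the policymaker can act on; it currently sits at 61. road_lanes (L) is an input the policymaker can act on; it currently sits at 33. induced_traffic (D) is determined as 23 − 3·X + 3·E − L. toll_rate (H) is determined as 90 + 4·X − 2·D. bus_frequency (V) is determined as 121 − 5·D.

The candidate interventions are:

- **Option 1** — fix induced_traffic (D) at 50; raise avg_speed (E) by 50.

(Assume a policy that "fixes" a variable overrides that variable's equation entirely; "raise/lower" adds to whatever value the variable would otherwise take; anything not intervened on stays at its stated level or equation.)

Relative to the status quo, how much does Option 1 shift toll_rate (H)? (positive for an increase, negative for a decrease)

Baseline:
  X = 126
  E = 61
  L = 33
  D = 23 − 3·126 + 3·61 − 33 = -205
  H = 90 + 4·126 − 2·(-205) = 1004
Option 1 (D := 50, E + 50):
  X = 126
  E = 61 + 50 = 111
  L = 33
  D = 50
  H = 90 + 4·126 − 2·50 = 494
Change in H: 494 − 1004 = -510

-510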